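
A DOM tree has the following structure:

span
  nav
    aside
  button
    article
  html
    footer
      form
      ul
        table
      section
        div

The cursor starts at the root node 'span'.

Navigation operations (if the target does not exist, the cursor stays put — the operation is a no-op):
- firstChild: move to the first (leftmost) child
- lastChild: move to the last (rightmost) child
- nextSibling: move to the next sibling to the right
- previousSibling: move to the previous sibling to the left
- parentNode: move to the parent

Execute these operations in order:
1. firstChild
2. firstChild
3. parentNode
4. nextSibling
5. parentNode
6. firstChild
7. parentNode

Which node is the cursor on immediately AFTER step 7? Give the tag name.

Answer: span

Derivation:
After 1 (firstChild): nav
After 2 (firstChild): aside
After 3 (parentNode): nav
After 4 (nextSibling): button
After 5 (parentNode): span
After 6 (firstChild): nav
After 7 (parentNode): span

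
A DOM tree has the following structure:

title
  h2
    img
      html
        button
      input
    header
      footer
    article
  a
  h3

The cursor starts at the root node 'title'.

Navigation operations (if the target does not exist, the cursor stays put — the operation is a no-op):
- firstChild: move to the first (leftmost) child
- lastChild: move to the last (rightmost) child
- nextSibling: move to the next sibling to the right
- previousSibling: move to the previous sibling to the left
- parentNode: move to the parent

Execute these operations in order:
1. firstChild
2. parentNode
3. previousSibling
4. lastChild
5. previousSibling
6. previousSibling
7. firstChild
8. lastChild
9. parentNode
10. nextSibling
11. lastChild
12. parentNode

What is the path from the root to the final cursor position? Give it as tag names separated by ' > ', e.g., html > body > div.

Answer: title > h2 > header

Derivation:
After 1 (firstChild): h2
After 2 (parentNode): title
After 3 (previousSibling): title (no-op, stayed)
After 4 (lastChild): h3
After 5 (previousSibling): a
After 6 (previousSibling): h2
After 7 (firstChild): img
After 8 (lastChild): input
After 9 (parentNode): img
After 10 (nextSibling): header
After 11 (lastChild): footer
After 12 (parentNode): header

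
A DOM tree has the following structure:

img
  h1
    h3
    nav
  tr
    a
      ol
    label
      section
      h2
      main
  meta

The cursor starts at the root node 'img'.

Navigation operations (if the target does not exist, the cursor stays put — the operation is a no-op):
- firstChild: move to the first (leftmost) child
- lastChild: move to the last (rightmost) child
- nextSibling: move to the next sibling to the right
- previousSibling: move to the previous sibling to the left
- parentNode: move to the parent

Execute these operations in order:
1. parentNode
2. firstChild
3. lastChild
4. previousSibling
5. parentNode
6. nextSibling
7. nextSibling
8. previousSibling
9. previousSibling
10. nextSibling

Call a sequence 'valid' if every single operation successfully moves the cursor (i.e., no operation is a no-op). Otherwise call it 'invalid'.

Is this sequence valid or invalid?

Answer: invalid

Derivation:
After 1 (parentNode): img (no-op, stayed)
After 2 (firstChild): h1
After 3 (lastChild): nav
After 4 (previousSibling): h3
After 5 (parentNode): h1
After 6 (nextSibling): tr
After 7 (nextSibling): meta
After 8 (previousSibling): tr
After 9 (previousSibling): h1
After 10 (nextSibling): tr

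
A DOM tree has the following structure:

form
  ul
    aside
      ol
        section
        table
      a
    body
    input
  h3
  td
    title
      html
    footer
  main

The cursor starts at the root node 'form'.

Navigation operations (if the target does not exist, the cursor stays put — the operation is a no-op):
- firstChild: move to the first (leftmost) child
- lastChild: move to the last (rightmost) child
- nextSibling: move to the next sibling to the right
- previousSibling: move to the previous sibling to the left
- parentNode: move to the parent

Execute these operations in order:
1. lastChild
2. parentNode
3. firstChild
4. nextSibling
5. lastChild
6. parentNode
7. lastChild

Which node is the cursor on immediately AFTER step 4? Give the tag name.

Answer: h3

Derivation:
After 1 (lastChild): main
After 2 (parentNode): form
After 3 (firstChild): ul
After 4 (nextSibling): h3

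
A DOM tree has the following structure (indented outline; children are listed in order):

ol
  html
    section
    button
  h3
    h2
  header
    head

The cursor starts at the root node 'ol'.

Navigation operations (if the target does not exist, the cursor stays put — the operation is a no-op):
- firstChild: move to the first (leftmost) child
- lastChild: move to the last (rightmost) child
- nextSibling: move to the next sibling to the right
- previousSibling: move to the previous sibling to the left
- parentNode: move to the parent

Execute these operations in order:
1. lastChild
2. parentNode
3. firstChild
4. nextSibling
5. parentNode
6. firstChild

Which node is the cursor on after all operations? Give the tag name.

Answer: html

Derivation:
After 1 (lastChild): header
After 2 (parentNode): ol
After 3 (firstChild): html
After 4 (nextSibling): h3
After 5 (parentNode): ol
After 6 (firstChild): html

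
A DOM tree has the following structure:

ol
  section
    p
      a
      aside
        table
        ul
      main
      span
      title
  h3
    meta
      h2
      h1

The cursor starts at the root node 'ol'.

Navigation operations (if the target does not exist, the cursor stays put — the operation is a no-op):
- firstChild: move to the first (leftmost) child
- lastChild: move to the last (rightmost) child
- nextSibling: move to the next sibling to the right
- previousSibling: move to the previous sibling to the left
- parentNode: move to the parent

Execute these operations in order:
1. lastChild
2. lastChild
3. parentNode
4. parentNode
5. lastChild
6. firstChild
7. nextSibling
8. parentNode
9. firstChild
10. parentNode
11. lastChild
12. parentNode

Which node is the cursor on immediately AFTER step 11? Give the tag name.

Answer: meta

Derivation:
After 1 (lastChild): h3
After 2 (lastChild): meta
After 3 (parentNode): h3
After 4 (parentNode): ol
After 5 (lastChild): h3
After 6 (firstChild): meta
After 7 (nextSibling): meta (no-op, stayed)
After 8 (parentNode): h3
After 9 (firstChild): meta
After 10 (parentNode): h3
After 11 (lastChild): meta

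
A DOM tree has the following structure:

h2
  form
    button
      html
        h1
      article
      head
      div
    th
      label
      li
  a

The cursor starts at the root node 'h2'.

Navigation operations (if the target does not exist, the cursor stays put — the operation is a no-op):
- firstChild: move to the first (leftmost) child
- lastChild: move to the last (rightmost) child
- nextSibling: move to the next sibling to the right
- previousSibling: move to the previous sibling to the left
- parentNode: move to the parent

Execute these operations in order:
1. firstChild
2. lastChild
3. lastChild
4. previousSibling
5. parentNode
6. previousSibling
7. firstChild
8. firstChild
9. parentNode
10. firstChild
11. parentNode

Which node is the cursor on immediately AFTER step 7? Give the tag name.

After 1 (firstChild): form
After 2 (lastChild): th
After 3 (lastChild): li
After 4 (previousSibling): label
After 5 (parentNode): th
After 6 (previousSibling): button
After 7 (firstChild): html

Answer: html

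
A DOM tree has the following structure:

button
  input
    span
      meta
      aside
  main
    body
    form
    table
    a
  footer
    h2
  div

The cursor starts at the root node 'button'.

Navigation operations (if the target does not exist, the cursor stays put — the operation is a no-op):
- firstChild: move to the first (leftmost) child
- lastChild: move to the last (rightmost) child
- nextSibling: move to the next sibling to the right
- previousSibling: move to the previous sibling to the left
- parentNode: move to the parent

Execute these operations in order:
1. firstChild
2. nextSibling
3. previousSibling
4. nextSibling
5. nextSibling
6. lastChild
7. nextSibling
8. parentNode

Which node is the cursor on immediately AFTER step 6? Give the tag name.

Answer: h2

Derivation:
After 1 (firstChild): input
After 2 (nextSibling): main
After 3 (previousSibling): input
After 4 (nextSibling): main
After 5 (nextSibling): footer
After 6 (lastChild): h2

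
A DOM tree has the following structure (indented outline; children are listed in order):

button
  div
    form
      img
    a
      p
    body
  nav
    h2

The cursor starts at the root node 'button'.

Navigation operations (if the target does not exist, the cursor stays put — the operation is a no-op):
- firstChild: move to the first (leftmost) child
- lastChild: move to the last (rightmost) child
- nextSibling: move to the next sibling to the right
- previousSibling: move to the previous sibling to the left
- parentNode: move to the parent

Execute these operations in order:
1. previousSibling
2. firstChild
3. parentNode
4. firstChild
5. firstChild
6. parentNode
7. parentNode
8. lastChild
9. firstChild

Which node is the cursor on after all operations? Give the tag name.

After 1 (previousSibling): button (no-op, stayed)
After 2 (firstChild): div
After 3 (parentNode): button
After 4 (firstChild): div
After 5 (firstChild): form
After 6 (parentNode): div
After 7 (parentNode): button
After 8 (lastChild): nav
After 9 (firstChild): h2

Answer: h2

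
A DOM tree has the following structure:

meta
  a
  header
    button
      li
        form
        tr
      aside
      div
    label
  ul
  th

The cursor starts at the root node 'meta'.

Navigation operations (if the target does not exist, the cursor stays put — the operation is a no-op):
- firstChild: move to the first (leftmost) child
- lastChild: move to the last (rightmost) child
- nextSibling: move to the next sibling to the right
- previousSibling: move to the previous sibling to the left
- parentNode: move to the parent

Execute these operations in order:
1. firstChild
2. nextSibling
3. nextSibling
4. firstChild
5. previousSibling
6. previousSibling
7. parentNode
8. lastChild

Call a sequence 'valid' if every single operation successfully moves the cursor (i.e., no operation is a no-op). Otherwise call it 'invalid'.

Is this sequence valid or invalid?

Answer: invalid

Derivation:
After 1 (firstChild): a
After 2 (nextSibling): header
After 3 (nextSibling): ul
After 4 (firstChild): ul (no-op, stayed)
After 5 (previousSibling): header
After 6 (previousSibling): a
After 7 (parentNode): meta
After 8 (lastChild): th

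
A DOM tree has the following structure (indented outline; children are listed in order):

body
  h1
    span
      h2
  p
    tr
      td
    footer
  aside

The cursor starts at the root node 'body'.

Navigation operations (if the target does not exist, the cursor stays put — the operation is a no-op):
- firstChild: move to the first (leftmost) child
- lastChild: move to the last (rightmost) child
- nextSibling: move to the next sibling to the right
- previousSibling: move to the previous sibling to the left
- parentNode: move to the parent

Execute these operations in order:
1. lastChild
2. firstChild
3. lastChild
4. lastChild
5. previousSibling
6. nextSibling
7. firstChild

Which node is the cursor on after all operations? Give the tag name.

Answer: aside

Derivation:
After 1 (lastChild): aside
After 2 (firstChild): aside (no-op, stayed)
After 3 (lastChild): aside (no-op, stayed)
After 4 (lastChild): aside (no-op, stayed)
After 5 (previousSibling): p
After 6 (nextSibling): aside
After 7 (firstChild): aside (no-op, stayed)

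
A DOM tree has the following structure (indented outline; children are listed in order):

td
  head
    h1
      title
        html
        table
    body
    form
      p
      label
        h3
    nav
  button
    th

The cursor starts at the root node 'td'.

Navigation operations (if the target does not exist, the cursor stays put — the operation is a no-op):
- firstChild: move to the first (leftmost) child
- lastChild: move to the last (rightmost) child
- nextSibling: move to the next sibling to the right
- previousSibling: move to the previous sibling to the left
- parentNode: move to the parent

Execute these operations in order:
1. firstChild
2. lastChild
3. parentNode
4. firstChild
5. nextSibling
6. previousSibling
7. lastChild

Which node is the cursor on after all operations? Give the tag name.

Answer: title

Derivation:
After 1 (firstChild): head
After 2 (lastChild): nav
After 3 (parentNode): head
After 4 (firstChild): h1
After 5 (nextSibling): body
After 6 (previousSibling): h1
After 7 (lastChild): title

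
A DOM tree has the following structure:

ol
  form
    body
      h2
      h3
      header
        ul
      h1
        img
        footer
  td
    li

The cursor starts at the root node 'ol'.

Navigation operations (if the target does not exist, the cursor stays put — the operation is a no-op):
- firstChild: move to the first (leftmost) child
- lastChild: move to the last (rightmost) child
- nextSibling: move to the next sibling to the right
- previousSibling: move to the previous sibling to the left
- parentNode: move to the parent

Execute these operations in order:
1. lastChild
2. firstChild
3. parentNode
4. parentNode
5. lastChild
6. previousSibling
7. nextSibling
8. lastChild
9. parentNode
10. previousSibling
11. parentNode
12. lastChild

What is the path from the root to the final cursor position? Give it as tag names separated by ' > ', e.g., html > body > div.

Answer: ol > td

Derivation:
After 1 (lastChild): td
After 2 (firstChild): li
After 3 (parentNode): td
After 4 (parentNode): ol
After 5 (lastChild): td
After 6 (previousSibling): form
After 7 (nextSibling): td
After 8 (lastChild): li
After 9 (parentNode): td
After 10 (previousSibling): form
After 11 (parentNode): ol
After 12 (lastChild): td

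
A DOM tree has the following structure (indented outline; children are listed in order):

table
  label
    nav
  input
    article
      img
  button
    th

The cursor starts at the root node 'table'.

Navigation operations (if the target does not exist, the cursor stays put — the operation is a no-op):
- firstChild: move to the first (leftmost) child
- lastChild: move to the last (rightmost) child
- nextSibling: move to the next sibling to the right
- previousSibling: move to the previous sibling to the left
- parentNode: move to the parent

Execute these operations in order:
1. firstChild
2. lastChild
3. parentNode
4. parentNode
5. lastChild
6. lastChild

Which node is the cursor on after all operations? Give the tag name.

Answer: th

Derivation:
After 1 (firstChild): label
After 2 (lastChild): nav
After 3 (parentNode): label
After 4 (parentNode): table
After 5 (lastChild): button
After 6 (lastChild): th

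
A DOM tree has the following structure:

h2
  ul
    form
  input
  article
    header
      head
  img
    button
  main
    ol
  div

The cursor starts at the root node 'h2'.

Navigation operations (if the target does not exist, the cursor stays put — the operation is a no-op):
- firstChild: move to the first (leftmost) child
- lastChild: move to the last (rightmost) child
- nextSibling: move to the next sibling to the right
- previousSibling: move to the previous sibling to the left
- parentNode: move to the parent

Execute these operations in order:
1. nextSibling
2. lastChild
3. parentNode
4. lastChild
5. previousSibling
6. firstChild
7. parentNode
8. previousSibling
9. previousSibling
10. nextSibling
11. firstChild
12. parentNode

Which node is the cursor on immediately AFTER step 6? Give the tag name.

Answer: ol

Derivation:
After 1 (nextSibling): h2 (no-op, stayed)
After 2 (lastChild): div
After 3 (parentNode): h2
After 4 (lastChild): div
After 5 (previousSibling): main
After 6 (firstChild): ol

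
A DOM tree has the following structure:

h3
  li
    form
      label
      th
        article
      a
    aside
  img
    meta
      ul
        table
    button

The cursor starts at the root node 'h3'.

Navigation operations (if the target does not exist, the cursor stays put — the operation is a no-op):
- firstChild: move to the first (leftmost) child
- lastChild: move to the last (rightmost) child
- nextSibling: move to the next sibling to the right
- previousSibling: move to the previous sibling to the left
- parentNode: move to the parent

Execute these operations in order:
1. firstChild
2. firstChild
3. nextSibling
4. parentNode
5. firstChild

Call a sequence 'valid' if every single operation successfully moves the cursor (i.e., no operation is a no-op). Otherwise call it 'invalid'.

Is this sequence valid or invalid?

After 1 (firstChild): li
After 2 (firstChild): form
After 3 (nextSibling): aside
After 4 (parentNode): li
After 5 (firstChild): form

Answer: valid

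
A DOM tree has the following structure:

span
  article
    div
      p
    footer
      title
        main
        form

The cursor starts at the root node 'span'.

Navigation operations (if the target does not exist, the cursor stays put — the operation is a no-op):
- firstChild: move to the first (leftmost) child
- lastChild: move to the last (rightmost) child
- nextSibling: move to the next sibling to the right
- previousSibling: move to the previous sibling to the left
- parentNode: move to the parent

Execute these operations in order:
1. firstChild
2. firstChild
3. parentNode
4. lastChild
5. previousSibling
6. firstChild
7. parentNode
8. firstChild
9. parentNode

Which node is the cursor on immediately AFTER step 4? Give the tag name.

After 1 (firstChild): article
After 2 (firstChild): div
After 3 (parentNode): article
After 4 (lastChild): footer

Answer: footer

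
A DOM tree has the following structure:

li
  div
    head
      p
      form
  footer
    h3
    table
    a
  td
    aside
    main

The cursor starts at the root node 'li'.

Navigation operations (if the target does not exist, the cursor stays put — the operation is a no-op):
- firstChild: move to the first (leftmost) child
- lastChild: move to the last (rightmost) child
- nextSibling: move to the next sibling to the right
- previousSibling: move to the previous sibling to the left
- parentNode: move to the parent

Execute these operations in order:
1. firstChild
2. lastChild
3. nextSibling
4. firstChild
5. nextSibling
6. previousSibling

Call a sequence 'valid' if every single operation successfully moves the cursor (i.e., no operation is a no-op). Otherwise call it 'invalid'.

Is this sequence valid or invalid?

After 1 (firstChild): div
After 2 (lastChild): head
After 3 (nextSibling): head (no-op, stayed)
After 4 (firstChild): p
After 5 (nextSibling): form
After 6 (previousSibling): p

Answer: invalid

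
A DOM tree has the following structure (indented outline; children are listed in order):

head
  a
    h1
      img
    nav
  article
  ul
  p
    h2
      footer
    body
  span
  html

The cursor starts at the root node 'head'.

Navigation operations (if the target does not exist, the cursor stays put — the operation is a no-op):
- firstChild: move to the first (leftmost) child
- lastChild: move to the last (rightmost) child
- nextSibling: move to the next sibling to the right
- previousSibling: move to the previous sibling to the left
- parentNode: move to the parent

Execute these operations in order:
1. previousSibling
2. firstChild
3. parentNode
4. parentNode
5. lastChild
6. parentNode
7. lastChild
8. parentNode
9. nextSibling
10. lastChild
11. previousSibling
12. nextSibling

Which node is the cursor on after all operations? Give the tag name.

After 1 (previousSibling): head (no-op, stayed)
After 2 (firstChild): a
After 3 (parentNode): head
After 4 (parentNode): head (no-op, stayed)
After 5 (lastChild): html
After 6 (parentNode): head
After 7 (lastChild): html
After 8 (parentNode): head
After 9 (nextSibling): head (no-op, stayed)
After 10 (lastChild): html
After 11 (previousSibling): span
After 12 (nextSibling): html

Answer: html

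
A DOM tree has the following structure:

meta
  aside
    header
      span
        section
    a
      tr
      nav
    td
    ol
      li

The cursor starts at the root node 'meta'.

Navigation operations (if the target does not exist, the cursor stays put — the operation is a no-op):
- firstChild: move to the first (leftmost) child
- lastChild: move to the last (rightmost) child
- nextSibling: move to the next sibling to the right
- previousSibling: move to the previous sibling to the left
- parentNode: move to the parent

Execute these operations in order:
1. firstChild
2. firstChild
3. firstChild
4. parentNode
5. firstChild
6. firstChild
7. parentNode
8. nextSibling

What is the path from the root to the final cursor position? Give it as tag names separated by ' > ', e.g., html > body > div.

After 1 (firstChild): aside
After 2 (firstChild): header
After 3 (firstChild): span
After 4 (parentNode): header
After 5 (firstChild): span
After 6 (firstChild): section
After 7 (parentNode): span
After 8 (nextSibling): span (no-op, stayed)

Answer: meta > aside > header > span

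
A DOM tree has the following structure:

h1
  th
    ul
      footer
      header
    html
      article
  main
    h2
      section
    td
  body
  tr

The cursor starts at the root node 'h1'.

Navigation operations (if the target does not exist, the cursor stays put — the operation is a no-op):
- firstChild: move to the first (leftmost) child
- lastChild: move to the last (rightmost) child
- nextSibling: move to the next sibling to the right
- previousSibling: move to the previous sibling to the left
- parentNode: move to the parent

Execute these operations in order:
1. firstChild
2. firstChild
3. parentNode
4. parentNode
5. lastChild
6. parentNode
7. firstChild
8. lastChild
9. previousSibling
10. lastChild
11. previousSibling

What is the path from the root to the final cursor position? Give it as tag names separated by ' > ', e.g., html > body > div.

Answer: h1 > th > ul > footer

Derivation:
After 1 (firstChild): th
After 2 (firstChild): ul
After 3 (parentNode): th
After 4 (parentNode): h1
After 5 (lastChild): tr
After 6 (parentNode): h1
After 7 (firstChild): th
After 8 (lastChild): html
After 9 (previousSibling): ul
After 10 (lastChild): header
After 11 (previousSibling): footer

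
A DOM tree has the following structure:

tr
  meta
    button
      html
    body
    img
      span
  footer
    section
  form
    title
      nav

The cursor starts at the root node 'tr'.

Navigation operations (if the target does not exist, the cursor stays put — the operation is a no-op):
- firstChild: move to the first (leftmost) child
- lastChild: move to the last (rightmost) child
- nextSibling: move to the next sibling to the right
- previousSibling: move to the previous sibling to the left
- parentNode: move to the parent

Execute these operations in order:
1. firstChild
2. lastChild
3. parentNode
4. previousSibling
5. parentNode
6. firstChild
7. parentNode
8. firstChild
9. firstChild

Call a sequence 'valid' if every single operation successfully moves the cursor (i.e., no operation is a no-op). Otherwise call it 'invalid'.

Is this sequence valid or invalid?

After 1 (firstChild): meta
After 2 (lastChild): img
After 3 (parentNode): meta
After 4 (previousSibling): meta (no-op, stayed)
After 5 (parentNode): tr
After 6 (firstChild): meta
After 7 (parentNode): tr
After 8 (firstChild): meta
After 9 (firstChild): button

Answer: invalid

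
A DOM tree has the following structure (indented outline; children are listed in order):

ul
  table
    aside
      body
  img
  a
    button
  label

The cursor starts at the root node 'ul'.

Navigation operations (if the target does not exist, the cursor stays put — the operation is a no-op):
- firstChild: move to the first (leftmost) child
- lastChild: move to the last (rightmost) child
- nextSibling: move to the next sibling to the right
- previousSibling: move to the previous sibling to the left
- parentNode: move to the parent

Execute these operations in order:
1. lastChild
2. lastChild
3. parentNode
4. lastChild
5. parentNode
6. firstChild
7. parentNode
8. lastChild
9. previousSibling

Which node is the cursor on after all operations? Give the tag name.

Answer: a

Derivation:
After 1 (lastChild): label
After 2 (lastChild): label (no-op, stayed)
After 3 (parentNode): ul
After 4 (lastChild): label
After 5 (parentNode): ul
After 6 (firstChild): table
After 7 (parentNode): ul
After 8 (lastChild): label
After 9 (previousSibling): a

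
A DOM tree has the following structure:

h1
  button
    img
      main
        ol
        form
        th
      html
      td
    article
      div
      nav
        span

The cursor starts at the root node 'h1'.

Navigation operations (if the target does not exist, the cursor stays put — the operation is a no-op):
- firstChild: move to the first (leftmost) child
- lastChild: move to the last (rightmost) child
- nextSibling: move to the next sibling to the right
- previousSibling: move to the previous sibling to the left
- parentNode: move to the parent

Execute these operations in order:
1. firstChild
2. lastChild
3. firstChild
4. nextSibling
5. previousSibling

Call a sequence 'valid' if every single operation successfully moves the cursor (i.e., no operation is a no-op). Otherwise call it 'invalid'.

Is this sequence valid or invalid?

Answer: valid

Derivation:
After 1 (firstChild): button
After 2 (lastChild): article
After 3 (firstChild): div
After 4 (nextSibling): nav
After 5 (previousSibling): div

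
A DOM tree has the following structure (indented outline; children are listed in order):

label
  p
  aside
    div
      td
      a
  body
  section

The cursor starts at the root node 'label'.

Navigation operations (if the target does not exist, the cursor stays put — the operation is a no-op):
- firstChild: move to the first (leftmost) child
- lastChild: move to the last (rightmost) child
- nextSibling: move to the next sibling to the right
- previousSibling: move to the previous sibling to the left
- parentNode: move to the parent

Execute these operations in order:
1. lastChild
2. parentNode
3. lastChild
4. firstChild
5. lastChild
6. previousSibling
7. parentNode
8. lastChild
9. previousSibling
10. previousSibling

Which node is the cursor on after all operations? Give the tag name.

After 1 (lastChild): section
After 2 (parentNode): label
After 3 (lastChild): section
After 4 (firstChild): section (no-op, stayed)
After 5 (lastChild): section (no-op, stayed)
After 6 (previousSibling): body
After 7 (parentNode): label
After 8 (lastChild): section
After 9 (previousSibling): body
After 10 (previousSibling): aside

Answer: aside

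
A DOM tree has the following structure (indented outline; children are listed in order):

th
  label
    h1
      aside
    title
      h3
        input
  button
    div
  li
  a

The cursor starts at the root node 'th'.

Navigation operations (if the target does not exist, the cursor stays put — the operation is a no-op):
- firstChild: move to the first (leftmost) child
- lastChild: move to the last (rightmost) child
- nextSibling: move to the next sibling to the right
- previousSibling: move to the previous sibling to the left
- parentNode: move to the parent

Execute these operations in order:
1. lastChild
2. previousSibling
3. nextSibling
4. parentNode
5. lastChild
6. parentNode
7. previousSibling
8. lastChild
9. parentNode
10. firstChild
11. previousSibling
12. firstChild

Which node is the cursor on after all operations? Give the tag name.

After 1 (lastChild): a
After 2 (previousSibling): li
After 3 (nextSibling): a
After 4 (parentNode): th
After 5 (lastChild): a
After 6 (parentNode): th
After 7 (previousSibling): th (no-op, stayed)
After 8 (lastChild): a
After 9 (parentNode): th
After 10 (firstChild): label
After 11 (previousSibling): label (no-op, stayed)
After 12 (firstChild): h1

Answer: h1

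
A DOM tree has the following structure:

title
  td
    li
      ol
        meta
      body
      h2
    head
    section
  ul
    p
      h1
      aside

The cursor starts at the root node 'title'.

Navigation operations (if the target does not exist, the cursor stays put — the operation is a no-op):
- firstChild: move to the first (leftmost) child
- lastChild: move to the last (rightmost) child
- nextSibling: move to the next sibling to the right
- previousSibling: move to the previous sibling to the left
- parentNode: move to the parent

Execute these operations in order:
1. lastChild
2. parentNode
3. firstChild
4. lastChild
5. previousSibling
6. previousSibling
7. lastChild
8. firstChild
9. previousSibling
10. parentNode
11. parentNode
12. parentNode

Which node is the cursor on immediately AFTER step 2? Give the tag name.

Answer: title

Derivation:
After 1 (lastChild): ul
After 2 (parentNode): title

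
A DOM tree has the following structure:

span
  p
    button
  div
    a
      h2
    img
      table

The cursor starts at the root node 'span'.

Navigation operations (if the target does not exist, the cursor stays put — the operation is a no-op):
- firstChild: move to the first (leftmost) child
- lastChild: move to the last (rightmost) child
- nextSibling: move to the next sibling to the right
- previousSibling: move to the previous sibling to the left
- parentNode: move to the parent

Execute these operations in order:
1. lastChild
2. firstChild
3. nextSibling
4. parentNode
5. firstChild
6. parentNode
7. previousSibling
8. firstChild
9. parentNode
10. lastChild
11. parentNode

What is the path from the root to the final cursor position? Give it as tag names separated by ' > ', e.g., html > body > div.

Answer: span > p

Derivation:
After 1 (lastChild): div
After 2 (firstChild): a
After 3 (nextSibling): img
After 4 (parentNode): div
After 5 (firstChild): a
After 6 (parentNode): div
After 7 (previousSibling): p
After 8 (firstChild): button
After 9 (parentNode): p
After 10 (lastChild): button
After 11 (parentNode): p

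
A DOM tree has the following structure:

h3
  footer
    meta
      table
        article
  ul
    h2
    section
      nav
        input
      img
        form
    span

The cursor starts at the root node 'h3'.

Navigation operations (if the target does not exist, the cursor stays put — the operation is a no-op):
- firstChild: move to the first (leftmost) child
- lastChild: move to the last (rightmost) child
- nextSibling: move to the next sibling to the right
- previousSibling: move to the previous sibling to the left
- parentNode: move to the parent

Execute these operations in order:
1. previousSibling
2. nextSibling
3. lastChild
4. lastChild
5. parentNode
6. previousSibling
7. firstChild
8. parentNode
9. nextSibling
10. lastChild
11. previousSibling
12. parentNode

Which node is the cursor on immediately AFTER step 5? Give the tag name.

Answer: ul

Derivation:
After 1 (previousSibling): h3 (no-op, stayed)
After 2 (nextSibling): h3 (no-op, stayed)
After 3 (lastChild): ul
After 4 (lastChild): span
After 5 (parentNode): ul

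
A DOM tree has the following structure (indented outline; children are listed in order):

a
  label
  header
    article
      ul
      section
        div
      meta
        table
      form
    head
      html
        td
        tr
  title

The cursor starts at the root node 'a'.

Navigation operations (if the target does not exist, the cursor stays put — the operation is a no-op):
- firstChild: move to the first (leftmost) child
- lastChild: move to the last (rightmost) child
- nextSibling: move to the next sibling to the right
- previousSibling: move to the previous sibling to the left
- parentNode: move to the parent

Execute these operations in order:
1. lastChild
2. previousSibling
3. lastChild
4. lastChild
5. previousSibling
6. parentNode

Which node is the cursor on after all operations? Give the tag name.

Answer: head

Derivation:
After 1 (lastChild): title
After 2 (previousSibling): header
After 3 (lastChild): head
After 4 (lastChild): html
After 5 (previousSibling): html (no-op, stayed)
After 6 (parentNode): head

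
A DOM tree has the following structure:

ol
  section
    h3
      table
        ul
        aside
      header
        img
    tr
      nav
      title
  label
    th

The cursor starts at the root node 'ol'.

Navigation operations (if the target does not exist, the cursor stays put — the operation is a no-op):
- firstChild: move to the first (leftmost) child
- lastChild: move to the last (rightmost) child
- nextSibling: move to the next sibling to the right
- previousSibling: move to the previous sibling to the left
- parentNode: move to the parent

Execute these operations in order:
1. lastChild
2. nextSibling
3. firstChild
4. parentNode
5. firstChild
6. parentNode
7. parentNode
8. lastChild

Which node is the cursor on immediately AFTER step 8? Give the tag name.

After 1 (lastChild): label
After 2 (nextSibling): label (no-op, stayed)
After 3 (firstChild): th
After 4 (parentNode): label
After 5 (firstChild): th
After 6 (parentNode): label
After 7 (parentNode): ol
After 8 (lastChild): label

Answer: label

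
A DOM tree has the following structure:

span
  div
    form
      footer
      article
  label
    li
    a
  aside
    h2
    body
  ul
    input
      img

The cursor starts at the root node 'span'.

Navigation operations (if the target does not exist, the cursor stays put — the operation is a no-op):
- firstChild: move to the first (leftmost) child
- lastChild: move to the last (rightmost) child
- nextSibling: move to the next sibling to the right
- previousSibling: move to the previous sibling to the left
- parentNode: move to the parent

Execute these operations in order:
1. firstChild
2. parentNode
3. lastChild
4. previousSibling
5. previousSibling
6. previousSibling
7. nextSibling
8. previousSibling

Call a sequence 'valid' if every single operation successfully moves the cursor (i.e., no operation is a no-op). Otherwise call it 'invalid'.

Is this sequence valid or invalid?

After 1 (firstChild): div
After 2 (parentNode): span
After 3 (lastChild): ul
After 4 (previousSibling): aside
After 5 (previousSibling): label
After 6 (previousSibling): div
After 7 (nextSibling): label
After 8 (previousSibling): div

Answer: valid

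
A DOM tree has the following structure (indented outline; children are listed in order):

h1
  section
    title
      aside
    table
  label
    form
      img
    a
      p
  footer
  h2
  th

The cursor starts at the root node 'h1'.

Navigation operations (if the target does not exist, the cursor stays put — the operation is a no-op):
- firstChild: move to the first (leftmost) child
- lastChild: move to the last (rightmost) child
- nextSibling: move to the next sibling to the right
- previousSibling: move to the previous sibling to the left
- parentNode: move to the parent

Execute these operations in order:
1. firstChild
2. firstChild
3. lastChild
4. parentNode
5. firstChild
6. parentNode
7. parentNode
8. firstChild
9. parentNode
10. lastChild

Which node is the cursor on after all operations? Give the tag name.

After 1 (firstChild): section
After 2 (firstChild): title
After 3 (lastChild): aside
After 4 (parentNode): title
After 5 (firstChild): aside
After 6 (parentNode): title
After 7 (parentNode): section
After 8 (firstChild): title
After 9 (parentNode): section
After 10 (lastChild): table

Answer: table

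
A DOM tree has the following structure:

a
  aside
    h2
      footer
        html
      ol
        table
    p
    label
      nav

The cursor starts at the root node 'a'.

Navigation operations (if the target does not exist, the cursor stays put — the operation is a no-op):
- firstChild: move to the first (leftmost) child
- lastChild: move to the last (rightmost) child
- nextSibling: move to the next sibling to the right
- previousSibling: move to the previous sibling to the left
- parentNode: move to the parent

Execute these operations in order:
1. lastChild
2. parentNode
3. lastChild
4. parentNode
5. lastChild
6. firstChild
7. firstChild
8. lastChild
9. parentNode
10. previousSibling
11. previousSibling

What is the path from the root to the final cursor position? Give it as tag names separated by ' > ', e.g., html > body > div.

After 1 (lastChild): aside
After 2 (parentNode): a
After 3 (lastChild): aside
After 4 (parentNode): a
After 5 (lastChild): aside
After 6 (firstChild): h2
After 7 (firstChild): footer
After 8 (lastChild): html
After 9 (parentNode): footer
After 10 (previousSibling): footer (no-op, stayed)
After 11 (previousSibling): footer (no-op, stayed)

Answer: a > aside > h2 > footer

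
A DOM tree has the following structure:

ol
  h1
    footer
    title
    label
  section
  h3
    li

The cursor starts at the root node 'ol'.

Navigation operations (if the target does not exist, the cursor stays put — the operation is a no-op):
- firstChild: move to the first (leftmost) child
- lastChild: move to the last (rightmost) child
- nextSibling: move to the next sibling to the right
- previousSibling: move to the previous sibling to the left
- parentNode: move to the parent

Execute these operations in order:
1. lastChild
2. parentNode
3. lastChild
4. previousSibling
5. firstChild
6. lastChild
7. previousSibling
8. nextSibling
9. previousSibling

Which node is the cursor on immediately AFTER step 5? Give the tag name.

After 1 (lastChild): h3
After 2 (parentNode): ol
After 3 (lastChild): h3
After 4 (previousSibling): section
After 5 (firstChild): section (no-op, stayed)

Answer: section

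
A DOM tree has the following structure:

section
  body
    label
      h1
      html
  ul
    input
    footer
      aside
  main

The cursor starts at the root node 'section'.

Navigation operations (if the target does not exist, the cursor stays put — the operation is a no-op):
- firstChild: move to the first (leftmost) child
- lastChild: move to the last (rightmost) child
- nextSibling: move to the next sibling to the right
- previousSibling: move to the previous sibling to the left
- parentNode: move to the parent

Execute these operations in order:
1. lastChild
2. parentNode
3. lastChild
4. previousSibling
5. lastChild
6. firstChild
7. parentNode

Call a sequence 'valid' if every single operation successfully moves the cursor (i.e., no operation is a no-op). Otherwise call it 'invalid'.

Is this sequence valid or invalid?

After 1 (lastChild): main
After 2 (parentNode): section
After 3 (lastChild): main
After 4 (previousSibling): ul
After 5 (lastChild): footer
After 6 (firstChild): aside
After 7 (parentNode): footer

Answer: valid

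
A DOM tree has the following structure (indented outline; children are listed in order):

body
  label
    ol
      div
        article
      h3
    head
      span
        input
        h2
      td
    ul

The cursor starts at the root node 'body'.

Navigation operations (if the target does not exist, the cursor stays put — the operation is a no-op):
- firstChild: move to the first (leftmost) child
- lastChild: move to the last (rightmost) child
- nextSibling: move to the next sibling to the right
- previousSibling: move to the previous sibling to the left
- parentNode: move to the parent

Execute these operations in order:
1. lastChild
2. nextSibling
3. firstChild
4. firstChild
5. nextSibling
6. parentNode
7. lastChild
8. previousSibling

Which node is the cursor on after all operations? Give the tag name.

Answer: div

Derivation:
After 1 (lastChild): label
After 2 (nextSibling): label (no-op, stayed)
After 3 (firstChild): ol
After 4 (firstChild): div
After 5 (nextSibling): h3
After 6 (parentNode): ol
After 7 (lastChild): h3
After 8 (previousSibling): div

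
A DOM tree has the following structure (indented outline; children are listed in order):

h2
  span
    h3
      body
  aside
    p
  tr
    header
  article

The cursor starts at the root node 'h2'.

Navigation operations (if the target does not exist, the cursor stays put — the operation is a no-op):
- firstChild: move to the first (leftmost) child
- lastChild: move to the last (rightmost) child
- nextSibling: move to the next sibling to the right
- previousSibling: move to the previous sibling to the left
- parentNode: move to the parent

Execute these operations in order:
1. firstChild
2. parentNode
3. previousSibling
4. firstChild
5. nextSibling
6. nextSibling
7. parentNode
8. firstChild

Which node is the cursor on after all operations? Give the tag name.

Answer: span

Derivation:
After 1 (firstChild): span
After 2 (parentNode): h2
After 3 (previousSibling): h2 (no-op, stayed)
After 4 (firstChild): span
After 5 (nextSibling): aside
After 6 (nextSibling): tr
After 7 (parentNode): h2
After 8 (firstChild): span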